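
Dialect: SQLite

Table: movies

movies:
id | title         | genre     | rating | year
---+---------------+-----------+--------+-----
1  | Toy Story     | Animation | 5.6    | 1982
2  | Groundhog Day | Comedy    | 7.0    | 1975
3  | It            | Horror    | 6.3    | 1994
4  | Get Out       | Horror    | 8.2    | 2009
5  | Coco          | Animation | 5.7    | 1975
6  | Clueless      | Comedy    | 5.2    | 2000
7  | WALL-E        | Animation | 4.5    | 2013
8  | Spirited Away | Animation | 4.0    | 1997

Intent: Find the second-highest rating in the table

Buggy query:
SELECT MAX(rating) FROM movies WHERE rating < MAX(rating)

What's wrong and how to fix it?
Bug: The inner MAX is an aggregate inside WHERE, which is not allowed

Fix: Put the inner MAX in a scalar subquery

Corrected query:
SELECT MAX(rating) FROM movies WHERE rating < (SELECT MAX(rating) FROM movies)

Result:
MAX(rating)
-----------
7          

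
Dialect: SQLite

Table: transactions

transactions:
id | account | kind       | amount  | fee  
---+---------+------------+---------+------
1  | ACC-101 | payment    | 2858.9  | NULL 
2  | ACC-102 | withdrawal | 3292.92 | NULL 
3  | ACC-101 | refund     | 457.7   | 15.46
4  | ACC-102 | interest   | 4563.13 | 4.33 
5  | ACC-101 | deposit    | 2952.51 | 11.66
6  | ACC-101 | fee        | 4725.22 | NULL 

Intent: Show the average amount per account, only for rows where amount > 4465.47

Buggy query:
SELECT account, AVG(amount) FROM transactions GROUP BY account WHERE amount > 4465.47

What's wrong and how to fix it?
Bug: WHERE cannot follow GROUP BY

Fix: Move the WHERE clause before GROUP BY

Corrected query:
SELECT account, AVG(amount) FROM transactions WHERE amount > 4465.47 GROUP BY account

Result:
account | AVG(amount)
--------+------------
ACC-101 | 4725.22    
ACC-102 | 4563.13    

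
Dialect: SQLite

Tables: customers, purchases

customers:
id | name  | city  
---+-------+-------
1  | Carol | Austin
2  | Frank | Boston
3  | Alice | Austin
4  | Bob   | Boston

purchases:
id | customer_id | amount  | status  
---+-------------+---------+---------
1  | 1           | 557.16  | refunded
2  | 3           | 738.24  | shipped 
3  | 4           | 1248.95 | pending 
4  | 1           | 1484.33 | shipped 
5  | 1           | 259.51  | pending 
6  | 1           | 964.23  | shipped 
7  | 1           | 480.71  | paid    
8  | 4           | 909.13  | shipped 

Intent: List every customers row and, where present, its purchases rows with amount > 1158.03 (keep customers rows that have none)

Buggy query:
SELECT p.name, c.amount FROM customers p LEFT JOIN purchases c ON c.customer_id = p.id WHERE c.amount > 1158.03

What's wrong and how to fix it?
Bug: Filtering c.amount in WHERE discards the NULL rows produced by LEFT JOIN, turning it into an inner join

Fix: Put 'c.amount > 1158.03' in the JOIN's ON clause instead of WHERE

Corrected query:
SELECT p.name, c.amount FROM customers p LEFT JOIN purchases c ON c.customer_id = p.id AND c.amount > 1158.03

Result:
name  | amount 
------+--------
Carol | 1484.33
Frank | NULL   
Alice | NULL   
Bob   | 1248.95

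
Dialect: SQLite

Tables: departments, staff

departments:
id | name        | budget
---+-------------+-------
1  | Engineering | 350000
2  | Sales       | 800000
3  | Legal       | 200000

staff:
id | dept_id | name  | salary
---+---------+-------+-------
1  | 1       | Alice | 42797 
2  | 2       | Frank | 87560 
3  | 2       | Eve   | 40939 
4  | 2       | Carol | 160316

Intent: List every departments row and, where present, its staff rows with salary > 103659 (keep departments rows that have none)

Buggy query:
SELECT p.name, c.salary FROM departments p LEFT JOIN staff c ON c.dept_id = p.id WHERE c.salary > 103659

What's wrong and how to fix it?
Bug: Filtering c.salary in WHERE discards the NULL rows produced by LEFT JOIN, turning it into an inner join

Fix: Move the right-table condition into the ON clause so unmatched parents are kept

Corrected query:
SELECT p.name, c.salary FROM departments p LEFT JOIN staff c ON c.dept_id = p.id AND c.salary > 103659

Result:
name        | salary
------------+-------
Engineering | NULL  
Sales       | 160316
Legal       | NULL  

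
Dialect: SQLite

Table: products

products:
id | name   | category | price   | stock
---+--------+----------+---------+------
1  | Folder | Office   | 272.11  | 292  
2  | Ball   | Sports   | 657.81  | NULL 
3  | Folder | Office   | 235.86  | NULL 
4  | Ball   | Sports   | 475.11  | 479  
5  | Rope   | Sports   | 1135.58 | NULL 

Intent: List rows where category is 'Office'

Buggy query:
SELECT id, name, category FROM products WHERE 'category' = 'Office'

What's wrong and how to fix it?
Bug: Single quotes denote string literals in SQL; the column name is being compared as a constant string

Fix: Reference the column as category without single quotes

Corrected query:
SELECT id, name, category FROM products WHERE category = 'Office'

Result:
id | name   | category
---+--------+---------
1  | Folder | Office  
3  | Folder | Office  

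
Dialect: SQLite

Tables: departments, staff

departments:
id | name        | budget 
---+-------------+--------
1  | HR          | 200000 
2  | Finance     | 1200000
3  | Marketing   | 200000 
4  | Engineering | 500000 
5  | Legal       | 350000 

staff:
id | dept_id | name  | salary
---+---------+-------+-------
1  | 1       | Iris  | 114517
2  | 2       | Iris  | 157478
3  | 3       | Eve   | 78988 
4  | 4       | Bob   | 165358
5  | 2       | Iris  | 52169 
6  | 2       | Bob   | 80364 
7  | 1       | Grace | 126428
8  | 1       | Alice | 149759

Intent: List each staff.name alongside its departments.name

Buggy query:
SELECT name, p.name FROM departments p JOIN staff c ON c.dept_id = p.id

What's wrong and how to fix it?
Bug: Both tables have a 'name' column; the unqualified reference is ambiguous

Fix: Qualify the column with its table alias (c.name)

Corrected query:
SELECT c.name, p.name FROM departments p JOIN staff c ON c.dept_id = p.id

Result:
name  | name       
------+------------
Iris  | HR         
Iris  | Finance    
Eve   | Marketing  
Bob   | Engineering
Iris  | Finance    
Bob   | Finance    
Grace | HR         
Alice | HR         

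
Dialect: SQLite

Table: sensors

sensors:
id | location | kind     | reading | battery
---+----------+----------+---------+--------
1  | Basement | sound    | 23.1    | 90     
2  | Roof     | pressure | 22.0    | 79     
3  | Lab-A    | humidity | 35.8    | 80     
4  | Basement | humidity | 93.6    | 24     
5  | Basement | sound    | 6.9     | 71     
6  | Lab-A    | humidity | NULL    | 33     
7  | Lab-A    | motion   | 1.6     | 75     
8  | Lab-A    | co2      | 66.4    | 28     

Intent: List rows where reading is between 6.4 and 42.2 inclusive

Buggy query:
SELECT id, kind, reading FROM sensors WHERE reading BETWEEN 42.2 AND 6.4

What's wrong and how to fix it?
Bug: BETWEEN expects the lower bound first; with 42.2 AND 6.4 the range is empty

Fix: Write BETWEEN 6.4 AND 42.2

Corrected query:
SELECT id, kind, reading FROM sensors WHERE reading BETWEEN 6.4 AND 42.2

Result:
id | kind     | reading
---+----------+--------
1  | sound    | 23.1   
2  | pressure | 22     
3  | humidity | 35.8   
5  | sound    | 6.9    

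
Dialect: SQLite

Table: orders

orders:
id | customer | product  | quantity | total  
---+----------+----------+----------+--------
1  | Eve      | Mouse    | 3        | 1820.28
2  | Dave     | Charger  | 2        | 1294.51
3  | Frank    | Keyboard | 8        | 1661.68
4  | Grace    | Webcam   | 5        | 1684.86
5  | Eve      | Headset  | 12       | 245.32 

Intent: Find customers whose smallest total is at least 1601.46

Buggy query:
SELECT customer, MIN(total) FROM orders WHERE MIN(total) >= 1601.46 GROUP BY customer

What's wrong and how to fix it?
Bug: Aggregates like MIN are computed per group after WHERE runs

Fix: Use HAVING for the per-group MIN condition

Corrected query:
SELECT customer, MIN(total) FROM orders GROUP BY customer HAVING MIN(total) >= 1601.46

Result:
customer | MIN(total)
---------+-----------
Frank    | 1661.68   
Grace    | 1684.86   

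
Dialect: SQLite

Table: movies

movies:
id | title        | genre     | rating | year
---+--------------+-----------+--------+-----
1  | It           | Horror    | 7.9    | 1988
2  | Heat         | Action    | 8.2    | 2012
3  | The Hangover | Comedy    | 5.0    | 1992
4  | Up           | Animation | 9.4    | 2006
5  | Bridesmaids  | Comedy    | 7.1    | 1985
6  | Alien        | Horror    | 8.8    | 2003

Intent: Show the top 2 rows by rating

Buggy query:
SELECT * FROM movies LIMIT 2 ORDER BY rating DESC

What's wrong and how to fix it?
Bug: ORDER BY cannot follow LIMIT; LIMIT is the final clause

Fix: Sort with ORDER BY, then apply LIMIT

Corrected query:
SELECT * FROM movies ORDER BY rating DESC LIMIT 2

Result:
id | title | genre     | rating | year
---+-------+-----------+--------+-----
4  | Up    | Animation | 9.4    | 2006
6  | Alien | Horror    | 8.8    | 2003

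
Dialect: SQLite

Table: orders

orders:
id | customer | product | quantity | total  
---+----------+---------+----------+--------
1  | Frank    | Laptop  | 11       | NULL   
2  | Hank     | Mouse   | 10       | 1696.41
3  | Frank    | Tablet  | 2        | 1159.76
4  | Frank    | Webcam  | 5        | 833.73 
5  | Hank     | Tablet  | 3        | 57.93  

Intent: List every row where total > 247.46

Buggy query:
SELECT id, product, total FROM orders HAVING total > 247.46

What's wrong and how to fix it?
Bug: HAVING filters the output of aggregation, but this query has no GROUP BY and no aggregate functions, so SQLite rejects it (HAVING clause on a non-aggregate query); the condition here is per row

Fix: Use WHERE for row-level filtering

Corrected query:
SELECT id, product, total FROM orders WHERE total > 247.46

Result:
id | product | total  
---+---------+--------
2  | Mouse   | 1696.41
3  | Tablet  | 1159.76
4  | Webcam  | 833.73 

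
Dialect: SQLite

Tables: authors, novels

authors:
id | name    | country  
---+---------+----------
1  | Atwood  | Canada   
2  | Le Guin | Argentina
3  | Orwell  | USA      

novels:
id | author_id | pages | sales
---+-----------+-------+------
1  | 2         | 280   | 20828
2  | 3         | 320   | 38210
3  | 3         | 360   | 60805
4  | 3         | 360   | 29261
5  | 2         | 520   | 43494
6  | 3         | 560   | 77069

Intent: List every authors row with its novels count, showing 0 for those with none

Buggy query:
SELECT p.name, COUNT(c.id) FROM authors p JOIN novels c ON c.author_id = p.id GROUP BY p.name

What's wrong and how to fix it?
Bug: An inner join excludes parents with zero children

Fix: Use LEFT JOIN so parents without children still appear (COUNT(c.id) gives 0)

Corrected query:
SELECT p.name, COUNT(c.id) FROM authors p LEFT JOIN novels c ON c.author_id = p.id GROUP BY p.name

Result:
name    | COUNT(c.id)
--------+------------
Atwood  | 0          
Le Guin | 2          
Orwell  | 4          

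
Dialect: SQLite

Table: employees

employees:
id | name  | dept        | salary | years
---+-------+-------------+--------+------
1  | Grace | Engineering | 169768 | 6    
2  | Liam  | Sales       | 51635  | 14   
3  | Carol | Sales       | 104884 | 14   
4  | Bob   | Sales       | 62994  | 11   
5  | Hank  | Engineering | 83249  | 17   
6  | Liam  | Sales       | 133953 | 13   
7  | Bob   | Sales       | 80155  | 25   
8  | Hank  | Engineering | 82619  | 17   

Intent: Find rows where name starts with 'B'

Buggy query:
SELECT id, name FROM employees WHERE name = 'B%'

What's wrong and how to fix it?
Bug: '=' compares the literal string including the % character; pattern matching needs LIKE

Fix: Replace '=' with LIKE so 'B%' is treated as a pattern

Corrected query:
SELECT id, name FROM employees WHERE name LIKE 'B%'

Result:
id | name
---+-----
4  | Bob 
7  | Bob 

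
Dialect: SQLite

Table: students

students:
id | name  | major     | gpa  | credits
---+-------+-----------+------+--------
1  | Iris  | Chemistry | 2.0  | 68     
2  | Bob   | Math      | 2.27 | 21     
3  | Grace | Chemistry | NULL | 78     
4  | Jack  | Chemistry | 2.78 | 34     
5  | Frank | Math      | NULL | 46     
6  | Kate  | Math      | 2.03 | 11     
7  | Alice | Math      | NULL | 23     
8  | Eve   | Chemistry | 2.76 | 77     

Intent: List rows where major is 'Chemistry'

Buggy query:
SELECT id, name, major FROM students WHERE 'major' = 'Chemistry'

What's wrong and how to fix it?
Bug: 'major' in single quotes is a string literal, not the column; the comparison is literal-vs-literal and never true

Fix: Remove the quotes around the column name (or use double quotes for an identifier)

Corrected query:
SELECT id, name, major FROM students WHERE major = 'Chemistry'

Result:
id | name  | major    
---+-------+----------
1  | Iris  | Chemistry
3  | Grace | Chemistry
4  | Jack  | Chemistry
8  | Eve   | Chemistry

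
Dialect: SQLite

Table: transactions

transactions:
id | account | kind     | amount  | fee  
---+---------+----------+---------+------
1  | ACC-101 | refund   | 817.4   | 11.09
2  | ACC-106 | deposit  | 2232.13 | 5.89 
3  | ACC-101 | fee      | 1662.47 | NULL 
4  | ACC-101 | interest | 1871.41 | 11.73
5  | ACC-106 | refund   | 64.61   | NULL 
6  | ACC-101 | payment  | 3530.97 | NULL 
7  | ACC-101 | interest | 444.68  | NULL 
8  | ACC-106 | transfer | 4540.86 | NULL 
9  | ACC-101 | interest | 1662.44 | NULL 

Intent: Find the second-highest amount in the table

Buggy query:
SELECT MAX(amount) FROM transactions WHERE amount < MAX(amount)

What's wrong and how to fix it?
Bug: The inner MAX is an aggregate inside WHERE, which is not allowed

Fix: Put the inner MAX in a scalar subquery

Corrected query:
SELECT MAX(amount) FROM transactions WHERE amount < (SELECT MAX(amount) FROM transactions)

Result:
MAX(amount)
-----------
3530.97    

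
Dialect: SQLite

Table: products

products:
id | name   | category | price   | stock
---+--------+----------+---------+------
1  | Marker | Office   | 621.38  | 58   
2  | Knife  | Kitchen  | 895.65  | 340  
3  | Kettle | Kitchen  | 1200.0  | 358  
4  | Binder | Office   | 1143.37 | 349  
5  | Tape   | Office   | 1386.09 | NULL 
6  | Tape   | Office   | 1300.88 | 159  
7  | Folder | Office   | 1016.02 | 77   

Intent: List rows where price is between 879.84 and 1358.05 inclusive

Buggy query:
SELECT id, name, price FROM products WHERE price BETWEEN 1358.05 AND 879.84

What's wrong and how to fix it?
Bug: The bounds are reversed; BETWEEN a AND b requires a <= b to match anything

Fix: Swap the bounds so the smaller value comes first

Corrected query:
SELECT id, name, price FROM products WHERE price BETWEEN 879.84 AND 1358.05

Result:
id | name   | price  
---+--------+--------
2  | Knife  | 895.65 
3  | Kettle | 1200   
4  | Binder | 1143.37
6  | Tape   | 1300.88
7  | Folder | 1016.02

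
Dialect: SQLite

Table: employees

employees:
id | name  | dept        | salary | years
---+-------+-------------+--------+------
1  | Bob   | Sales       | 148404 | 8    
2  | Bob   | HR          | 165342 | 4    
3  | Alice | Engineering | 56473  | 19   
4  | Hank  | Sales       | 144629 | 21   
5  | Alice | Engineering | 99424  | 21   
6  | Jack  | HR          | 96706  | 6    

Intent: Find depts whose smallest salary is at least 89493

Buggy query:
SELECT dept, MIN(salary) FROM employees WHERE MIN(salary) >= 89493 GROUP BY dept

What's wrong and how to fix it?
Bug: Aggregates like MIN are computed per group after WHERE runs

Fix: Replace WHERE with HAVING after the GROUP BY

Corrected query:
SELECT dept, MIN(salary) FROM employees GROUP BY dept HAVING MIN(salary) >= 89493

Result:
dept  | MIN(salary)
------+------------
HR    | 96706      
Sales | 144629     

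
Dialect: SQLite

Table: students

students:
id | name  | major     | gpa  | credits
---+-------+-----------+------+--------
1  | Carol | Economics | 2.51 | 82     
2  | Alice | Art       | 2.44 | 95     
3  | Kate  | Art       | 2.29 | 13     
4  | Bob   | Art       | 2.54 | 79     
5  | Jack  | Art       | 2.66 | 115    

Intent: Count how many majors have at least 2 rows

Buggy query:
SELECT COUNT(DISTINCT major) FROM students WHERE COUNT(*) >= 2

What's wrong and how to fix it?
Bug: WHERE filters individual rows, not groups, so a group-level COUNT is invalid there

Fix: Use a subquery that GROUPs and filters with HAVING, then count its rows

Corrected query:
SELECT COUNT(*) FROM (SELECT major FROM students GROUP BY major HAVING COUNT(*) >= 2)

Result:
COUNT(*)
--------
1       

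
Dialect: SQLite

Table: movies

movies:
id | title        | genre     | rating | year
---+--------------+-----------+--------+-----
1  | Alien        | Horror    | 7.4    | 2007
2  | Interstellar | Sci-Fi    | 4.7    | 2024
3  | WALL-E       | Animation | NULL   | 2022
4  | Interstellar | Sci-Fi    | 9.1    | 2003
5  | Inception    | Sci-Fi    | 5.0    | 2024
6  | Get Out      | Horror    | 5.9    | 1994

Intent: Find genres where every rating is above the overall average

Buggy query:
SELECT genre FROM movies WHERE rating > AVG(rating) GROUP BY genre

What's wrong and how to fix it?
Bug: WHERE evaluates per row before aggregation, so AVG() is unavailable

Fix: Use a subquery for AVG and a HAVING MIN(...) filter so the condition holds for every row in the group

Corrected query:
SELECT genre FROM movies GROUP BY genre HAVING MIN(rating) > (SELECT AVG(rating) FROM movies)

Result:
(no rows)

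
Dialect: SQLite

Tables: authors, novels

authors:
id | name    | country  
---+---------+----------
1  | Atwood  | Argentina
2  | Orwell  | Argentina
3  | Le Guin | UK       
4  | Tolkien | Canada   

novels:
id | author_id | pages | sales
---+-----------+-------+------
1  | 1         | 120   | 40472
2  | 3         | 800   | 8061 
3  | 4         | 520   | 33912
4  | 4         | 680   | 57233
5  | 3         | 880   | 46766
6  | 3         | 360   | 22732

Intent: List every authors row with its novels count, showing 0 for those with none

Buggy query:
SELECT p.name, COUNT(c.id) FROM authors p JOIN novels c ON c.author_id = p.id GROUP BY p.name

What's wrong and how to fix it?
Bug: INNER JOIN drops authors rows that have no matching novels rows

Fix: Switch to LEFT JOIN to retain unmatched parent rows

Corrected query:
SELECT p.name, COUNT(c.id) FROM authors p LEFT JOIN novels c ON c.author_id = p.id GROUP BY p.name

Result:
name    | COUNT(c.id)
--------+------------
Atwood  | 1          
Le Guin | 3          
Orwell  | 0          
Tolkien | 2          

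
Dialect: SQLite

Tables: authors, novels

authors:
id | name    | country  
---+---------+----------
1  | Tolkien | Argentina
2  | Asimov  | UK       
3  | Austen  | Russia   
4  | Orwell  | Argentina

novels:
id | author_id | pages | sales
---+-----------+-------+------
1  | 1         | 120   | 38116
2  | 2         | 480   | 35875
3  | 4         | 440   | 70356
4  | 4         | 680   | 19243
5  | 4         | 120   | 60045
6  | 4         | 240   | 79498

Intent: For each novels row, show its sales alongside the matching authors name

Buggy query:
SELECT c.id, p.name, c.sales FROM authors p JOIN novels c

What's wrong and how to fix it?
Bug: Missing join condition: each novels row is matched to all authors rows instead of just its own

Fix: Specify the join condition linking the foreign key to the parent id

Corrected query:
SELECT c.id, p.name, c.sales FROM authors p JOIN novels c ON c.author_id = p.id

Result:
id | name    | sales
---+---------+------
1  | Tolkien | 38116
2  | Asimov  | 35875
3  | Orwell  | 70356
4  | Orwell  | 19243
5  | Orwell  | 60045
6  | Orwell  | 79498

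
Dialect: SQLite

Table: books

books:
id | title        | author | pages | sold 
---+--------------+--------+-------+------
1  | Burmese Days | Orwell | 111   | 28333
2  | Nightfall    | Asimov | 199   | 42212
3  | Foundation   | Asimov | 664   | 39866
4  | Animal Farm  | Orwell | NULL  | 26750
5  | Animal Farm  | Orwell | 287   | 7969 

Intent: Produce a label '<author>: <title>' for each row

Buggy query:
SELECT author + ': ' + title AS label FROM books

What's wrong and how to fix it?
Bug: SQLite uses || for string concatenation; + coerces text to numbers (yielding 0)

Fix: Replace + with || to concatenate text

Corrected query:
SELECT author || ': ' || title AS label FROM books

Result:
label               
--------------------
Orwell: Burmese Days
Asimov: Nightfall   
Asimov: Foundation  
Orwell: Animal Farm 
Orwell: Animal Farm 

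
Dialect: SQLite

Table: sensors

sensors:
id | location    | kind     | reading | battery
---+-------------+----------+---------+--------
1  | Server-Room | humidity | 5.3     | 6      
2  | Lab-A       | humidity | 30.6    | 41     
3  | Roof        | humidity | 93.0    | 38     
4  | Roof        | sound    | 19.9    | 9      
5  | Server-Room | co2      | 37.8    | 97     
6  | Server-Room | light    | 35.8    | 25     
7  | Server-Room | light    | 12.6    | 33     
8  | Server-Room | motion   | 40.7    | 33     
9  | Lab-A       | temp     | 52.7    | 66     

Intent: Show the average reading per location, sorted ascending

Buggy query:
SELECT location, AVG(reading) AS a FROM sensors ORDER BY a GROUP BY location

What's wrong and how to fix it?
Bug: ORDER BY appears before GROUP BY; SQL clause order requires GROUP BY first

Fix: Reorder: SELECT … FROM … GROUP BY … ORDER BY …

Corrected query:
SELECT location, AVG(reading) AS a FROM sensors GROUP BY location ORDER BY a

Result:
location    | a    
------------+------
Server-Room | 26.44
Lab-A       | 41.65
Roof        | 56.45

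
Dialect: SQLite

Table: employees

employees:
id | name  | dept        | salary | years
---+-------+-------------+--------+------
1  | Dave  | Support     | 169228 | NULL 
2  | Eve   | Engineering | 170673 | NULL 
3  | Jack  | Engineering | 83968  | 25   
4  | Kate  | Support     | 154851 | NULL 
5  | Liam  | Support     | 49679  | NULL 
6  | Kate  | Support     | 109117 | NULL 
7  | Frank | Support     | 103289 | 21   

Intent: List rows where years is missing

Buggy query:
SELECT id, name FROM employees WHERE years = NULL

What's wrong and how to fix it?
Bug: '= NULL' is always unknown in SQL three-valued logic, so no rows match

Fix: Replace '= NULL' with 'IS NULL'

Corrected query:
SELECT id, name FROM employees WHERE years IS NULL

Result:
id | name
---+-----
1  | Dave
2  | Eve 
4  | Kate
5  | Liam
6  | Kate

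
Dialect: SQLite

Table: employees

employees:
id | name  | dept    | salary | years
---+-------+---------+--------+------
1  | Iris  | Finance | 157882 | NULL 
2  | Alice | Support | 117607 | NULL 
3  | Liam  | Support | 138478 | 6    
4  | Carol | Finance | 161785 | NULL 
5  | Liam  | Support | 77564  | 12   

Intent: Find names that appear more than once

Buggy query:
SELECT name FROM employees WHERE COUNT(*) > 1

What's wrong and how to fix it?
Bug: WHERE can't reference COUNT(*); aggregates are computed after WHERE

Fix: Group first, then use HAVING for the count condition

Corrected query:
SELECT name FROM employees GROUP BY name HAVING COUNT(*) > 1

Result:
name
----
Liam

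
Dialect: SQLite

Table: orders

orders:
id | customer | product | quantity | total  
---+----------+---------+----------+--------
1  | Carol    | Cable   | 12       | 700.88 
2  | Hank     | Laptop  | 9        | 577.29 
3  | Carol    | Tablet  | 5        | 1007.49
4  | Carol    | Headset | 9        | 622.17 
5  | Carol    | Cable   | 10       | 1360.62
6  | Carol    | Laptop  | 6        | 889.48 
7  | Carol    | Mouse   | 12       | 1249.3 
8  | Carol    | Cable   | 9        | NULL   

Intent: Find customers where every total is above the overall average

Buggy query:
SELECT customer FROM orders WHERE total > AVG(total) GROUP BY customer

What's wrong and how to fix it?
Bug: WHERE evaluates per row before aggregation, so AVG() is unavailable

Fix: Compute the overall average in a scalar subquery and compare each group's MIN against it in HAVING

Corrected query:
SELECT customer FROM orders GROUP BY customer HAVING MIN(total) > (SELECT AVG(total) FROM orders)

Result:
(no rows)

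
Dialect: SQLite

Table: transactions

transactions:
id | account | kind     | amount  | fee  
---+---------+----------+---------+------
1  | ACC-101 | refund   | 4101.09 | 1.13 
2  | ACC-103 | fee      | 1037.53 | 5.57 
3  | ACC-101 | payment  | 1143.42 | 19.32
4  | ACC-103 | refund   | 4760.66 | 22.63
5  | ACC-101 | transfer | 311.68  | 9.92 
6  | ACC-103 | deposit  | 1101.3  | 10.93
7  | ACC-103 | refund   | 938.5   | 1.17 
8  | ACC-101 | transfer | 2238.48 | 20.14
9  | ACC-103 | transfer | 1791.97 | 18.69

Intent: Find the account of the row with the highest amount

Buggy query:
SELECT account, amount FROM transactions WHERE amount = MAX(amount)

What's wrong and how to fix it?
Bug: MAX(amount) is an aggregate and cannot be used directly in WHERE

Fix: Use a subquery: WHERE amount = (SELECT MAX(amount) FROM transactions)

Corrected query:
SELECT account, amount FROM transactions WHERE amount = (SELECT MAX(amount) FROM transactions)

Result:
account | amount 
--------+--------
ACC-103 | 4760.66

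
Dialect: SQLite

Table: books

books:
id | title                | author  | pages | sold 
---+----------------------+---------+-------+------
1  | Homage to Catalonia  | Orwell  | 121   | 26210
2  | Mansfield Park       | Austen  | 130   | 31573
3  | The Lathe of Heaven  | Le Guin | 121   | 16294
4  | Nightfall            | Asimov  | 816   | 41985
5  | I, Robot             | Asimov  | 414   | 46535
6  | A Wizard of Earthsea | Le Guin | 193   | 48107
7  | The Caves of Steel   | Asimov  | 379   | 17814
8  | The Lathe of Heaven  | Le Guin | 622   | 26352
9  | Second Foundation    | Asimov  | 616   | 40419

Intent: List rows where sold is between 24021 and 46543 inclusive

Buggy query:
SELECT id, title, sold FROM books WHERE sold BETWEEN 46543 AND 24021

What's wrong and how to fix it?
Bug: The bounds are reversed; BETWEEN a AND b requires a <= b to match anything

Fix: Write BETWEEN 24021 AND 46543

Corrected query:
SELECT id, title, sold FROM books WHERE sold BETWEEN 24021 AND 46543

Result:
id | title               | sold 
---+---------------------+------
1  | Homage to Catalonia | 26210
2  | Mansfield Park      | 31573
4  | Nightfall           | 41985
5  | I, Robot            | 46535
8  | The Lathe of Heaven | 26352
9  | Second Foundation   | 40419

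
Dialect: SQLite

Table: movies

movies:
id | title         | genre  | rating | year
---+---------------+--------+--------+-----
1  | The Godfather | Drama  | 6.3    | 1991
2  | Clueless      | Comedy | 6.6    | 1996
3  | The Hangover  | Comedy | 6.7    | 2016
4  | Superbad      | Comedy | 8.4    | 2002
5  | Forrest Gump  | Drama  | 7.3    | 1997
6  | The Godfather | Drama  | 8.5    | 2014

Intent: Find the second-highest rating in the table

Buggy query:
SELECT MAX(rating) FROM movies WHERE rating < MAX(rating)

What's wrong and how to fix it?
Bug: MAX(rating) on the right of the comparison is an aggregate-in-WHERE error

Fix: Put the inner MAX in a scalar subquery

Corrected query:
SELECT MAX(rating) FROM movies WHERE rating < (SELECT MAX(rating) FROM movies)

Result:
MAX(rating)
-----------
8.4        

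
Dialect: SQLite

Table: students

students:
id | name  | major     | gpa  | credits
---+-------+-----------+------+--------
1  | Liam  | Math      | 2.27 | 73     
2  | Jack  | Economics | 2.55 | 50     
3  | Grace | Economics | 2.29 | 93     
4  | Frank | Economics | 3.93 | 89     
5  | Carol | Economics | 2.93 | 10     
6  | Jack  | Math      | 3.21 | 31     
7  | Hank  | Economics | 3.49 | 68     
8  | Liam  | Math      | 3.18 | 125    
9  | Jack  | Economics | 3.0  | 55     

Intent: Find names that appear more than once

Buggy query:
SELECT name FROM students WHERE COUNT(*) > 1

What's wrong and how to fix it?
Bug: COUNT(*) is an aggregate and cannot be used in WHERE

Fix: Group first, then use HAVING for the count condition

Corrected query:
SELECT name FROM students GROUP BY name HAVING COUNT(*) > 1

Result:
name
----
Jack
Liam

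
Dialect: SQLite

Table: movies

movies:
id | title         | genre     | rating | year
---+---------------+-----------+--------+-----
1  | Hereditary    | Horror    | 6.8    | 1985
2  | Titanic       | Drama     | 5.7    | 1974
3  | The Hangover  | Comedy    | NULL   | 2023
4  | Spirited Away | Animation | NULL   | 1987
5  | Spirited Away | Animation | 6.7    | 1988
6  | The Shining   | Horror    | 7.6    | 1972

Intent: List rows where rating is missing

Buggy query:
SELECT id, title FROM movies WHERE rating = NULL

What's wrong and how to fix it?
Bug: Comparing to NULL with '=' never matches; NULL = NULL is unknown, not true

Fix: Use IS NULL to test for NULL

Corrected query:
SELECT id, title FROM movies WHERE rating IS NULL

Result:
id | title        
---+--------------
3  | The Hangover 
4  | Spirited Away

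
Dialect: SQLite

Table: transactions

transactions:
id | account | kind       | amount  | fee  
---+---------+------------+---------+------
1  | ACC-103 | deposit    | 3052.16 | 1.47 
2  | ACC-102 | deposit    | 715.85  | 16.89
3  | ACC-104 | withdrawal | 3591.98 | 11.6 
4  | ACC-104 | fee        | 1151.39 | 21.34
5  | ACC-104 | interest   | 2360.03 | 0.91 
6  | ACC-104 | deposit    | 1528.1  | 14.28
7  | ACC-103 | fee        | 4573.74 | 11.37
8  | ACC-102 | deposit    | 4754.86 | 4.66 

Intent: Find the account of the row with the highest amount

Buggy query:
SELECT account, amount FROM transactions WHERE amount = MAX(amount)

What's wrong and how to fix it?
Bug: WHERE is evaluated per row; an aggregate over the whole table isn't defined there

Fix: Wrap MAX in a scalar subquery so WHERE compares against a single value

Corrected query:
SELECT account, amount FROM transactions WHERE amount = (SELECT MAX(amount) FROM transactions)

Result:
account | amount 
--------+--------
ACC-102 | 4754.86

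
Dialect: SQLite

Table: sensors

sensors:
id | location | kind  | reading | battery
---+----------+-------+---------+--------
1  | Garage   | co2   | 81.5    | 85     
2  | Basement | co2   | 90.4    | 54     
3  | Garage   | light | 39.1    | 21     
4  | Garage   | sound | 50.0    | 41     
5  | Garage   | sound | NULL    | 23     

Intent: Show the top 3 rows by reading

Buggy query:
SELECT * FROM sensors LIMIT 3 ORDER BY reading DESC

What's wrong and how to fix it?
Bug: LIMIT must come after ORDER BY

Fix: Sort with ORDER BY, then apply LIMIT

Corrected query:
SELECT * FROM sensors ORDER BY reading DESC LIMIT 3

Result:
id | location | kind  | reading | battery
---+----------+-------+---------+--------
2  | Basement | co2   | 90.4    | 54     
1  | Garage   | co2   | 81.5    | 85     
4  | Garage   | sound | 50      | 41     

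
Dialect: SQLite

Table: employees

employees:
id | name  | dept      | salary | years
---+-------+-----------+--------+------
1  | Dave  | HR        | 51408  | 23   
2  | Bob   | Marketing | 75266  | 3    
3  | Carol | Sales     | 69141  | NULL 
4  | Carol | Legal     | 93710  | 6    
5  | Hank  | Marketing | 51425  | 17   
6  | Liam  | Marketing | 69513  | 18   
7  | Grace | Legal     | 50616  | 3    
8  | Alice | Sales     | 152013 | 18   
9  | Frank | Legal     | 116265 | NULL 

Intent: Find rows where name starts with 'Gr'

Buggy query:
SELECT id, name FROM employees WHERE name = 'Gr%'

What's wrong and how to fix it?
Bug: '=' compares the literal string including the % character; pattern matching needs LIKE

Fix: Use LIKE for wildcard pattern matching

Corrected query:
SELECT id, name FROM employees WHERE name LIKE 'Gr%'

Result:
id | name 
---+------
7  | Grace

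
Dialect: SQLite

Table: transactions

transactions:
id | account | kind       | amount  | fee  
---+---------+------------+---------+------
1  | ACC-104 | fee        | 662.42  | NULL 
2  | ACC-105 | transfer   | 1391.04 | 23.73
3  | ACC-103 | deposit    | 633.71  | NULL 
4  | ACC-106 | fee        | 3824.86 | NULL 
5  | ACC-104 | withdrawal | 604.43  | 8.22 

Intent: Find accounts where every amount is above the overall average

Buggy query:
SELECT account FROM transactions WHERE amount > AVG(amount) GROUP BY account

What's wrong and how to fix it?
Bug: WHERE evaluates per row before aggregation, so AVG() is unavailable

Fix: Use a subquery for AVG and a HAVING MIN(...) filter so the condition holds for every row in the group

Corrected query:
SELECT account FROM transactions GROUP BY account HAVING MIN(amount) > (SELECT AVG(amount) FROM transactions)

Result:
account
-------
ACC-106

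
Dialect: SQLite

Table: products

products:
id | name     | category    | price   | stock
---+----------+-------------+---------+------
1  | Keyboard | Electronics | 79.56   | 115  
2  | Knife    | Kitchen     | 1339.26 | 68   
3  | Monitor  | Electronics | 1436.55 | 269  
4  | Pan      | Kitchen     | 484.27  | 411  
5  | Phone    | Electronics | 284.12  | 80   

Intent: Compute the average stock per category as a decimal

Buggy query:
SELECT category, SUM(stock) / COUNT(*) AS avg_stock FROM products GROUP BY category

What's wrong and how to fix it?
Bug: SUM(stock) and COUNT(*) are both integers; the division truncates the fractional part

Fix: Multiply by 1.0 (or CAST to REAL) to force floating-point division

Corrected query:
SELECT category, SUM(stock) * 1.0 / COUNT(*) AS avg_stock FROM products GROUP BY category

Result:
category    | avg_stock 
------------+-----------
Electronics | 154.666667
Kitchen     | 239.5     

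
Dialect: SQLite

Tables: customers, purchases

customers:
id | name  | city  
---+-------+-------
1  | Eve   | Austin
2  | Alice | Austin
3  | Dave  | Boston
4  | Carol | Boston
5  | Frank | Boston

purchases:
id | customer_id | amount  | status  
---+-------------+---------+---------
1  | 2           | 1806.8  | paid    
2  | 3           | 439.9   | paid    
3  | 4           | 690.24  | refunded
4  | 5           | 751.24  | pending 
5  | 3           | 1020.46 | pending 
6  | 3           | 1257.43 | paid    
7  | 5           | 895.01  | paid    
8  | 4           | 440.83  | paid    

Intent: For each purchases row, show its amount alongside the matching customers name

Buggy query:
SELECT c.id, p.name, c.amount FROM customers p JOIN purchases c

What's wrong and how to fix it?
Bug: JOIN with no ON clause produces a cartesian product; every purchases row pairs with every customers row

Fix: Specify the join condition linking the foreign key to the parent id

Corrected query:
SELECT c.id, p.name, c.amount FROM customers p JOIN purchases c ON c.customer_id = p.id

Result:
id | name  | amount 
---+-------+--------
1  | Alice | 1806.8 
2  | Dave  | 439.9  
3  | Carol | 690.24 
4  | Frank | 751.24 
5  | Dave  | 1020.46
6  | Dave  | 1257.43
7  | Frank | 895.01 
8  | Carol | 440.83 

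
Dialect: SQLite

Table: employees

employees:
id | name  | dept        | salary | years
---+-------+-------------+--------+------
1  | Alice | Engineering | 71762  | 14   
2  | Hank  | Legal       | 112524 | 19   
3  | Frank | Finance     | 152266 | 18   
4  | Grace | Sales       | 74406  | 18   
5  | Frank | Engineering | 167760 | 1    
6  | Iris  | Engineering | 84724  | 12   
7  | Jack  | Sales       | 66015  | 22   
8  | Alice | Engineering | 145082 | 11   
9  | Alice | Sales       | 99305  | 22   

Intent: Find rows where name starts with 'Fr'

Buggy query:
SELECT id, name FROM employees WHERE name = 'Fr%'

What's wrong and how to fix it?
Bug: Wildcards only work with LIKE; '=' treats '%' as a literal character

Fix: Use LIKE for wildcard pattern matching

Corrected query:
SELECT id, name FROM employees WHERE name LIKE 'Fr%'

Result:
id | name 
---+------
3  | Frank
5  | Frank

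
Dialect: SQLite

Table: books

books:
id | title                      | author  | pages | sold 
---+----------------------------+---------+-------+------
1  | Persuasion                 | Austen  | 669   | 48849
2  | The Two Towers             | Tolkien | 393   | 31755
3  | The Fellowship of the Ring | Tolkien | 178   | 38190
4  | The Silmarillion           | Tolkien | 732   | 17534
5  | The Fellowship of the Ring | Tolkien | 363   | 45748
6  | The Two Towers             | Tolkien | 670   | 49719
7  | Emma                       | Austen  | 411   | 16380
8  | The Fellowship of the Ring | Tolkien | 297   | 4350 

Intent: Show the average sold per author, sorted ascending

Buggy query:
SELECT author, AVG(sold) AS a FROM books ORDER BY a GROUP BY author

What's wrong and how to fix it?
Bug: ORDER BY appears before GROUP BY; SQL clause order requires GROUP BY first

Fix: Move ORDER BY to the end, after GROUP BY

Corrected query:
SELECT author, AVG(sold) AS a FROM books GROUP BY author ORDER BY a

Result:
author  | a      
--------+--------
Tolkien | 31216  
Austen  | 32614.5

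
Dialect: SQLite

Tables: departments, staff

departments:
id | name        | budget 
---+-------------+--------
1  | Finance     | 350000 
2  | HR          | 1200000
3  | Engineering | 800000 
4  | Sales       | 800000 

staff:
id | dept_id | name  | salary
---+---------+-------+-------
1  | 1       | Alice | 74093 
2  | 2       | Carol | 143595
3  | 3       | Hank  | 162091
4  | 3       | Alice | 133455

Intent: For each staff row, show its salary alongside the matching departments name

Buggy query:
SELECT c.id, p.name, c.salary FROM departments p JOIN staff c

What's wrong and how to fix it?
Bug: Missing join condition: each staff row is matched to all departments rows instead of just its own

Fix: Specify the join condition linking the foreign key to the parent id

Corrected query:
SELECT c.id, p.name, c.salary FROM departments p JOIN staff c ON c.dept_id = p.id

Result:
id | name        | salary
---+-------------+-------
1  | Finance     | 74093 
2  | HR          | 143595
3  | Engineering | 162091
4  | Engineering | 133455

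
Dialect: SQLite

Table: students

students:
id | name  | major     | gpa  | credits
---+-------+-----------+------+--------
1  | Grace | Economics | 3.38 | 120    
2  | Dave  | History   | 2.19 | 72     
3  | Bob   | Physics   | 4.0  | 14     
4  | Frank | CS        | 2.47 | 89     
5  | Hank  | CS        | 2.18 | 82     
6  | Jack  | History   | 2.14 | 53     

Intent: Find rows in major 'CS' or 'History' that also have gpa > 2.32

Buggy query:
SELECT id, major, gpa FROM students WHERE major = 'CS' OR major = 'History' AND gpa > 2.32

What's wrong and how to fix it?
Bug: AND binds tighter than OR, so this parses as major = 'CS' OR (major = 'History' AND gpa > 2.32)

Fix: Group the OR with parentheses (or use IN), then AND the threshold

Corrected query:
SELECT id, major, gpa FROM students WHERE (major = 'CS' OR major = 'History') AND gpa > 2.32

Result:
id | major | gpa 
---+-------+-----
4  | CS    | 2.47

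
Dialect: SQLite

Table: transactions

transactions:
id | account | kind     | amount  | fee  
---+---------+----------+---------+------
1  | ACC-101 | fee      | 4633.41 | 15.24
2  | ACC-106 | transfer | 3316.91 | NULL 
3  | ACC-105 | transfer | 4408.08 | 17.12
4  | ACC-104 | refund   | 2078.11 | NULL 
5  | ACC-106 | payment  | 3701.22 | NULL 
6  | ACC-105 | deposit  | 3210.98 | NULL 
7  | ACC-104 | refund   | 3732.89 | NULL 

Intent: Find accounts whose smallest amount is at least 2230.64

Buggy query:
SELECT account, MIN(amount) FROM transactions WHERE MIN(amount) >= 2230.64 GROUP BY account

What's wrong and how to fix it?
Bug: MIN() in WHERE is a misuse of aggregate

Fix: Replace WHERE with HAVING after the GROUP BY

Corrected query:
SELECT account, MIN(amount) FROM transactions GROUP BY account HAVING MIN(amount) >= 2230.64

Result:
account | MIN(amount)
--------+------------
ACC-101 | 4633.41    
ACC-105 | 3210.98    
ACC-106 | 3316.91    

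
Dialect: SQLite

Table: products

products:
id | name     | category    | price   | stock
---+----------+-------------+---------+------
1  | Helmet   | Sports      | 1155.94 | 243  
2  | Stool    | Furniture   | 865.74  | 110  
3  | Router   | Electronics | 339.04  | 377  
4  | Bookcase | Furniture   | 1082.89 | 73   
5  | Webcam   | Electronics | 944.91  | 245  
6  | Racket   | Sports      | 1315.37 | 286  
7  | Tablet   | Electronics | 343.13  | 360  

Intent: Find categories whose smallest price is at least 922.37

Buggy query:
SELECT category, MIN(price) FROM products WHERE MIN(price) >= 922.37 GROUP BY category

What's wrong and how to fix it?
Bug: MIN() in WHERE is a misuse of aggregate

Fix: Use HAVING for the per-group MIN condition

Corrected query:
SELECT category, MIN(price) FROM products GROUP BY category HAVING MIN(price) >= 922.37

Result:
category | MIN(price)
---------+-----------
Sports   | 1155.94   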